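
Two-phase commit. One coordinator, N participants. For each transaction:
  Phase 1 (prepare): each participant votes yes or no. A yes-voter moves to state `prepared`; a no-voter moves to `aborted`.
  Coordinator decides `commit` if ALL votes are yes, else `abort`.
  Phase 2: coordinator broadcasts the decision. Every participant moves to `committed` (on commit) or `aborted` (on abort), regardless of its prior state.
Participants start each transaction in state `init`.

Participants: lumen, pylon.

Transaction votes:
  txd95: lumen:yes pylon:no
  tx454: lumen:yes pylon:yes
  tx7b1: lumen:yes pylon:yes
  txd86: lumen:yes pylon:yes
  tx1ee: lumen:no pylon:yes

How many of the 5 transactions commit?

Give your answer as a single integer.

txd95: no from pylon -> abort (commits=0)
tx454: all yes -> commit (commits=1)
tx7b1: all yes -> commit (commits=2)
txd86: all yes -> commit (commits=3)
tx1ee: no from lumen -> abort (commits=3)

Answer: 3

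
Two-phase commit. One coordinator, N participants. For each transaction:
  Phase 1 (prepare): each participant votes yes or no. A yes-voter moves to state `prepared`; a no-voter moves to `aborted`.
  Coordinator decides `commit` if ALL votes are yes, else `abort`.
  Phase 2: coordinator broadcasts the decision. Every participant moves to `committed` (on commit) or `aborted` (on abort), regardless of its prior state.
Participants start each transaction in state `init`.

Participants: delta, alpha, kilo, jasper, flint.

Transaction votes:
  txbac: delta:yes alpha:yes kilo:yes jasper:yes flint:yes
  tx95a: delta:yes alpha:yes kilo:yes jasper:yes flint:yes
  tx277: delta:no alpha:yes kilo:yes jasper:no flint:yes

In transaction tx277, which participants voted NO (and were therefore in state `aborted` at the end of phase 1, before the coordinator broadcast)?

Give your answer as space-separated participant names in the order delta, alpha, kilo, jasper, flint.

Txn tx277 phase 1: delta no -> aborted; alpha yes -> prepared; kilo yes -> prepared; jasper no -> aborted; flint yes -> prepared

Answer: delta jasper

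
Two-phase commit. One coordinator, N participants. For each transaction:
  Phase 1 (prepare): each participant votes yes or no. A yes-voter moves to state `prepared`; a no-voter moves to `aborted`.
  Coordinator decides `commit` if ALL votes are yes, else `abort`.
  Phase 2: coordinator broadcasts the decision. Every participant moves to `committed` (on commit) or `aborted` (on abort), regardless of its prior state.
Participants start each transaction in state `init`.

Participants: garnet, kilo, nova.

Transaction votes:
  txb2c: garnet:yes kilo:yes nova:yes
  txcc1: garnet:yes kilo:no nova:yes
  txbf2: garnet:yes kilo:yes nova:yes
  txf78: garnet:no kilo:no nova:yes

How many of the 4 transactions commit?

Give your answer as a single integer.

Answer: 2

Derivation:
txb2c: all yes -> commit (commits=1)
txcc1: no from kilo -> abort (commits=1)
txbf2: all yes -> commit (commits=2)
txf78: no from garnet, kilo -> abort (commits=2)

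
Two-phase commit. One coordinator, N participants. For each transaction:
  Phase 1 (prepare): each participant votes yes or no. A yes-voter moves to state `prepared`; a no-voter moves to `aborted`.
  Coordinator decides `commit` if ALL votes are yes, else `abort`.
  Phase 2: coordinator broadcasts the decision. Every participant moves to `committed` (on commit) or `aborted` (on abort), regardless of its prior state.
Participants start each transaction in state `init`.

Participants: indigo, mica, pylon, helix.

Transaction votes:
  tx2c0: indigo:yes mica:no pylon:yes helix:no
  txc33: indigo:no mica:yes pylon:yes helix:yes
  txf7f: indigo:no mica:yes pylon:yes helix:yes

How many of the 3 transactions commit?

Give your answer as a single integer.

tx2c0: no from mica, helix -> abort (commits=0)
txc33: no from indigo -> abort (commits=0)
txf7f: no from indigo -> abort (commits=0)

Answer: 0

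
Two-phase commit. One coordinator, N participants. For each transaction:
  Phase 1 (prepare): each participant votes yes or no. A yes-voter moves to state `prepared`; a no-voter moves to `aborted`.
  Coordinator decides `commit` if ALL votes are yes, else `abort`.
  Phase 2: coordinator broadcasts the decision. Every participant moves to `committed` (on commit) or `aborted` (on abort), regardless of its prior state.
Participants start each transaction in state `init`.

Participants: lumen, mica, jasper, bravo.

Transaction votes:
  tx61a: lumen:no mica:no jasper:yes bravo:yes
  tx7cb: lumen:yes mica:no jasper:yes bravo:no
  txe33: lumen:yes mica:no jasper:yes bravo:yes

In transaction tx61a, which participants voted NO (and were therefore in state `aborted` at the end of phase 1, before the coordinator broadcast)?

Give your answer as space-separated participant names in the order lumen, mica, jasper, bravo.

Answer: lumen mica

Derivation:
Txn tx61a phase 1: lumen no -> aborted; mica no -> aborted; jasper yes -> prepared; bravo yes -> prepared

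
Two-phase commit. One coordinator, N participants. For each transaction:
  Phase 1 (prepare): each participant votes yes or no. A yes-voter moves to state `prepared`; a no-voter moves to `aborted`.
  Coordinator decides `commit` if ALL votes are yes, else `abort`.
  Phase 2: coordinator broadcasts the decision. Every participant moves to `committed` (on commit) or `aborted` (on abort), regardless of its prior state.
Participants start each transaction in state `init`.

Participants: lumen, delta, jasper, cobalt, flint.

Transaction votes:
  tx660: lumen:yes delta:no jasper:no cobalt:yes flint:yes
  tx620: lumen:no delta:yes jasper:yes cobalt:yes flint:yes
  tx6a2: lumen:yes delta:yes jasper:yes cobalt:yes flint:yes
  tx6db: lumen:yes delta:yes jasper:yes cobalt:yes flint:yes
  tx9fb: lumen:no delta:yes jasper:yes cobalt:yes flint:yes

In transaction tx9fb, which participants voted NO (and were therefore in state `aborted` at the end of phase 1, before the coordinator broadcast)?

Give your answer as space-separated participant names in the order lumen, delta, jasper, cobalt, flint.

Txn tx9fb phase 1: lumen no -> aborted; delta yes -> prepared; jasper yes -> prepared; cobalt yes -> prepared; flint yes -> prepared

Answer: lumen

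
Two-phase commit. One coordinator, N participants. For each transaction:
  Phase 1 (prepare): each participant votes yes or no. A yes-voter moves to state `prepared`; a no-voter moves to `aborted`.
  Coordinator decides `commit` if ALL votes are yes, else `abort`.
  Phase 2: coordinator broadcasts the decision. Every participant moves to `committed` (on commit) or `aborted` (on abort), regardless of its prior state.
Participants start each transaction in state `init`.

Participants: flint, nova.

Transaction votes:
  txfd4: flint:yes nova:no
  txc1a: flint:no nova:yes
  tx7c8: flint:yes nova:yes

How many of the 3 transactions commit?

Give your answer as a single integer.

Answer: 1

Derivation:
txfd4: no from nova -> abort (commits=0)
txc1a: no from flint -> abort (commits=0)
tx7c8: all yes -> commit (commits=1)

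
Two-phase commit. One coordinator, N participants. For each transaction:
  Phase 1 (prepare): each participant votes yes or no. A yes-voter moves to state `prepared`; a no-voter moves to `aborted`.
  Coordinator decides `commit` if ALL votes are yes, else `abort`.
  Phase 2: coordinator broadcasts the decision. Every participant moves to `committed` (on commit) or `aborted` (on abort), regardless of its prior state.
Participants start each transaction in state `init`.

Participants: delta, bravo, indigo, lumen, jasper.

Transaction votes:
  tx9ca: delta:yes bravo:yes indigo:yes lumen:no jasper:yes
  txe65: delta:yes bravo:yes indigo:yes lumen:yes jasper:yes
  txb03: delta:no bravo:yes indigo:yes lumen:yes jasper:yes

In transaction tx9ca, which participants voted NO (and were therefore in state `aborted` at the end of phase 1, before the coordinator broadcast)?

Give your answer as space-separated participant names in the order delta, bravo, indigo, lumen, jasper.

Answer: lumen

Derivation:
Txn tx9ca phase 1: delta yes -> prepared; bravo yes -> prepared; indigo yes -> prepared; lumen no -> aborted; jasper yes -> prepared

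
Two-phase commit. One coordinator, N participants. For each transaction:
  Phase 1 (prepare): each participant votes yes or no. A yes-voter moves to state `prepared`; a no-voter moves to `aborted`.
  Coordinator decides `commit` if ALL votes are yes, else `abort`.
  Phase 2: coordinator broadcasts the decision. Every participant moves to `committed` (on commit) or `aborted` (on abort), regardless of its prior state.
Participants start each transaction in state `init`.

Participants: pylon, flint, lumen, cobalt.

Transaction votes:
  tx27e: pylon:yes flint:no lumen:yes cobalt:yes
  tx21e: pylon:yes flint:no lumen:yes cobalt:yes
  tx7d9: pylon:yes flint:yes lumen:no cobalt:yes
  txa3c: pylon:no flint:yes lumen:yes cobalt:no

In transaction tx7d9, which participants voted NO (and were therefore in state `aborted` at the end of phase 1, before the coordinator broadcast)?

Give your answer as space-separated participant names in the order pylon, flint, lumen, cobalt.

Txn tx7d9 phase 1: pylon yes -> prepared; flint yes -> prepared; lumen no -> aborted; cobalt yes -> prepared

Answer: lumen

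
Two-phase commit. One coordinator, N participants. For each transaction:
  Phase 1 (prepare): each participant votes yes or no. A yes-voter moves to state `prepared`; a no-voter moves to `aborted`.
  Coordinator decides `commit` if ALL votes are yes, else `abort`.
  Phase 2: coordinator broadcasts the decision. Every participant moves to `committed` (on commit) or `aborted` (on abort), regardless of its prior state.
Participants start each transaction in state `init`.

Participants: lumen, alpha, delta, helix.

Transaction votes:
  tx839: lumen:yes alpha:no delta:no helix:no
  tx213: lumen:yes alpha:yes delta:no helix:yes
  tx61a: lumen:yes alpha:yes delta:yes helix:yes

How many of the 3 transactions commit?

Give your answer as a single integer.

Answer: 1

Derivation:
tx839: no from alpha, delta, helix -> abort (commits=0)
tx213: no from delta -> abort (commits=0)
tx61a: all yes -> commit (commits=1)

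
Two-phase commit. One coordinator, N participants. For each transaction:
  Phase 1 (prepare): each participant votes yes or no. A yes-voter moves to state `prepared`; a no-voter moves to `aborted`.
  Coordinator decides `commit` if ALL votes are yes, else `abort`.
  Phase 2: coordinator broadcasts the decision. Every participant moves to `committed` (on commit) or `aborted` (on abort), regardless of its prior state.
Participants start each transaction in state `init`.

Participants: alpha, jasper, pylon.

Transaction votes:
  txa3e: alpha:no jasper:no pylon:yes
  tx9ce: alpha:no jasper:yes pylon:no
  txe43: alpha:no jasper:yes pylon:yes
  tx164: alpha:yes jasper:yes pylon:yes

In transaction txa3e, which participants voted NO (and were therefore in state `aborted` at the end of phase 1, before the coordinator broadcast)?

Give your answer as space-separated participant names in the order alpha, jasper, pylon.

Txn txa3e phase 1: alpha no -> aborted; jasper no -> aborted; pylon yes -> prepared

Answer: alpha jasper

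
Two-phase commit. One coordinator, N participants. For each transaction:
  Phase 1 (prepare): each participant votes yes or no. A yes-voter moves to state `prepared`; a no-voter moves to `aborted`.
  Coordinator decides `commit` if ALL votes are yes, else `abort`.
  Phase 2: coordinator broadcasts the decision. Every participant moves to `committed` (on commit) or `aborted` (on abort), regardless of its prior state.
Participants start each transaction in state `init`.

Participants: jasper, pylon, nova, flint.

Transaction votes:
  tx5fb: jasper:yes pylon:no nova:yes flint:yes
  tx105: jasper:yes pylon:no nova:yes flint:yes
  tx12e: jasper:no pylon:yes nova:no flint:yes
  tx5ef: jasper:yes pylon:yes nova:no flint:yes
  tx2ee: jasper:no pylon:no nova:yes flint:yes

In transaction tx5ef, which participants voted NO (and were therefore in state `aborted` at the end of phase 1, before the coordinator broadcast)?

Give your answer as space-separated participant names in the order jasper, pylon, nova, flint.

Answer: nova

Derivation:
Txn tx5ef phase 1: jasper yes -> prepared; pylon yes -> prepared; nova no -> aborted; flint yes -> prepared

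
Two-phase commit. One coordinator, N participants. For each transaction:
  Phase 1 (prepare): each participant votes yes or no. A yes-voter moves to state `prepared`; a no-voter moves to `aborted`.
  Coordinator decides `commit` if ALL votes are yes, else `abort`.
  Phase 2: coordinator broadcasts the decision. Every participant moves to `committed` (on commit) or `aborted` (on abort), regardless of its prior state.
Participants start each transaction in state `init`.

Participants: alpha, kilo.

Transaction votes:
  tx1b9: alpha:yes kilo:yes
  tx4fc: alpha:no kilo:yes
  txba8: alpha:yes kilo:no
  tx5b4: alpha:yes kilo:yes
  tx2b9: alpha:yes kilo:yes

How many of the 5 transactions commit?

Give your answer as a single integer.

Answer: 3

Derivation:
tx1b9: all yes -> commit (commits=1)
tx4fc: no from alpha -> abort (commits=1)
txba8: no from kilo -> abort (commits=1)
tx5b4: all yes -> commit (commits=2)
tx2b9: all yes -> commit (commits=3)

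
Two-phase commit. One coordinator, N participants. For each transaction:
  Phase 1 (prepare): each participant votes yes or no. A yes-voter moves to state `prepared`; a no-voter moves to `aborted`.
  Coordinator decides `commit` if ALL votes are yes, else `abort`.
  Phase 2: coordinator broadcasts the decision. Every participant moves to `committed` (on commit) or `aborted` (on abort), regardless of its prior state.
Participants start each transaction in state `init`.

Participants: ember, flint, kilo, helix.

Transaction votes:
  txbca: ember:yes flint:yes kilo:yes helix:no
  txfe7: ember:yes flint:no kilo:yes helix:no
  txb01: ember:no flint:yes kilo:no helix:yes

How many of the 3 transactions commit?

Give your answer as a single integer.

txbca: no from helix -> abort (commits=0)
txfe7: no from flint, helix -> abort (commits=0)
txb01: no from ember, kilo -> abort (commits=0)

Answer: 0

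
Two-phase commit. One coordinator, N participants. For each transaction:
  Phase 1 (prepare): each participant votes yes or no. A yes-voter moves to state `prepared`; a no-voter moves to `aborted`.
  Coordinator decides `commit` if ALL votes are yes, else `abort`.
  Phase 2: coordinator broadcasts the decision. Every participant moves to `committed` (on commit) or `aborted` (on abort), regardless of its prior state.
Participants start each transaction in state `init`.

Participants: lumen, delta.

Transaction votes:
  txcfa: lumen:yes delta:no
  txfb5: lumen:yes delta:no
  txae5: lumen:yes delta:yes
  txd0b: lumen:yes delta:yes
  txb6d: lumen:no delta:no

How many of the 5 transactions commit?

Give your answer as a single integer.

Answer: 2

Derivation:
txcfa: no from delta -> abort (commits=0)
txfb5: no from delta -> abort (commits=0)
txae5: all yes -> commit (commits=1)
txd0b: all yes -> commit (commits=2)
txb6d: no from lumen, delta -> abort (commits=2)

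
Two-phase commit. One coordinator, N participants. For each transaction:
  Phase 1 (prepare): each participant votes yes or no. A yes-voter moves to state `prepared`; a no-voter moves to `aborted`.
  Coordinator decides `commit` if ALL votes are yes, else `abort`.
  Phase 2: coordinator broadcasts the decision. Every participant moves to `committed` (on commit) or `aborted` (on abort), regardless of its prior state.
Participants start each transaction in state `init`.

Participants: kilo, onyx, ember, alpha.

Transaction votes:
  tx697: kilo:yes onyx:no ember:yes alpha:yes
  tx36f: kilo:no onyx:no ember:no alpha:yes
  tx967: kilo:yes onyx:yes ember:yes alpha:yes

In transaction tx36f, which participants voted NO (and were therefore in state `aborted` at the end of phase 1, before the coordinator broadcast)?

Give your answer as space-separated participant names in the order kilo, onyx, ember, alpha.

Answer: kilo onyx ember

Derivation:
Txn tx36f phase 1: kilo no -> aborted; onyx no -> aborted; ember no -> aborted; alpha yes -> prepared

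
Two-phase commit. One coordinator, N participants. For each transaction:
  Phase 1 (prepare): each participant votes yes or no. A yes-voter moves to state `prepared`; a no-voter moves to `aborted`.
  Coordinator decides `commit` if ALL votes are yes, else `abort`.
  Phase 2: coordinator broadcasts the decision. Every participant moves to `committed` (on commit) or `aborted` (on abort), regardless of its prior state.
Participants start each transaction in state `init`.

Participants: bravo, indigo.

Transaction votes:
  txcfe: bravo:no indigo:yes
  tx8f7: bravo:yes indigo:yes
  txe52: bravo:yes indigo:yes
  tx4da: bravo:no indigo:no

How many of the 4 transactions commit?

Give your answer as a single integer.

txcfe: no from bravo -> abort (commits=0)
tx8f7: all yes -> commit (commits=1)
txe52: all yes -> commit (commits=2)
tx4da: no from bravo, indigo -> abort (commits=2)

Answer: 2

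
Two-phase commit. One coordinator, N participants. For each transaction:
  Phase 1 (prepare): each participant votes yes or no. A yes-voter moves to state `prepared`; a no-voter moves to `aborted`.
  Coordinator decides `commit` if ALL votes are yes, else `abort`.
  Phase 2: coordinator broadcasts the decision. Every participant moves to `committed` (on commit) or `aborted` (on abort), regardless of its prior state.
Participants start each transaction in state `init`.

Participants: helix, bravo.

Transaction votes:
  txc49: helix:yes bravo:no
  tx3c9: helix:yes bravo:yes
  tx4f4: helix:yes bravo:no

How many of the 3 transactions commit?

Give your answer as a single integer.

Answer: 1

Derivation:
txc49: no from bravo -> abort (commits=0)
tx3c9: all yes -> commit (commits=1)
tx4f4: no from bravo -> abort (commits=1)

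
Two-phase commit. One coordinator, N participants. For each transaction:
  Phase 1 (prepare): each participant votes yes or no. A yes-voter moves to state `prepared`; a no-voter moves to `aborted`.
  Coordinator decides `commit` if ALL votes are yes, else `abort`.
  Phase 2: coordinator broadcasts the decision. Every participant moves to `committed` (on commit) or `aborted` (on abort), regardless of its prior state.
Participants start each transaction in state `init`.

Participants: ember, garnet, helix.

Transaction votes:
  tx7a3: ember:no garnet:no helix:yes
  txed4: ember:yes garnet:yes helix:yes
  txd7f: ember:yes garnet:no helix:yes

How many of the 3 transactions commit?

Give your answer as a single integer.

Answer: 1

Derivation:
tx7a3: no from ember, garnet -> abort (commits=0)
txed4: all yes -> commit (commits=1)
txd7f: no from garnet -> abort (commits=1)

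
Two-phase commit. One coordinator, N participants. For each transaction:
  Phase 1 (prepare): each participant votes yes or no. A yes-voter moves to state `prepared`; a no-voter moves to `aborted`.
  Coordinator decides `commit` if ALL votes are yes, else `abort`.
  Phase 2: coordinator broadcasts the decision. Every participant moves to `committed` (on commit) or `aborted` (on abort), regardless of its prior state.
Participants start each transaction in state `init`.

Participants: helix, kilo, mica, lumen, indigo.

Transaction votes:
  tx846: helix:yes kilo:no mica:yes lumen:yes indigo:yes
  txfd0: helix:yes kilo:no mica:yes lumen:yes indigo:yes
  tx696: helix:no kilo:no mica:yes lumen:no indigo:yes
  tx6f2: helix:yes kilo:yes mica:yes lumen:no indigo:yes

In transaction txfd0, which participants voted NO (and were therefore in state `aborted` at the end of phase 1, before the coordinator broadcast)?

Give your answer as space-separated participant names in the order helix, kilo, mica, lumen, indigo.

Txn txfd0 phase 1: helix yes -> prepared; kilo no -> aborted; mica yes -> prepared; lumen yes -> prepared; indigo yes -> prepared

Answer: kilo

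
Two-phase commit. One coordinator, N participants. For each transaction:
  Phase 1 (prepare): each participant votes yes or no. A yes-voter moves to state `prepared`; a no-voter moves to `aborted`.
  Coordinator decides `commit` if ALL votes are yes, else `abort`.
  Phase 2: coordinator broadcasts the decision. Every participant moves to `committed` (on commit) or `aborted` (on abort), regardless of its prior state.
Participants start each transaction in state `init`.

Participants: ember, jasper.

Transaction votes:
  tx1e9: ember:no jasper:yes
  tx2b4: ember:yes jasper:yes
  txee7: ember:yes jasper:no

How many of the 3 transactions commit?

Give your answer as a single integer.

Answer: 1

Derivation:
tx1e9: no from ember -> abort (commits=0)
tx2b4: all yes -> commit (commits=1)
txee7: no from jasper -> abort (commits=1)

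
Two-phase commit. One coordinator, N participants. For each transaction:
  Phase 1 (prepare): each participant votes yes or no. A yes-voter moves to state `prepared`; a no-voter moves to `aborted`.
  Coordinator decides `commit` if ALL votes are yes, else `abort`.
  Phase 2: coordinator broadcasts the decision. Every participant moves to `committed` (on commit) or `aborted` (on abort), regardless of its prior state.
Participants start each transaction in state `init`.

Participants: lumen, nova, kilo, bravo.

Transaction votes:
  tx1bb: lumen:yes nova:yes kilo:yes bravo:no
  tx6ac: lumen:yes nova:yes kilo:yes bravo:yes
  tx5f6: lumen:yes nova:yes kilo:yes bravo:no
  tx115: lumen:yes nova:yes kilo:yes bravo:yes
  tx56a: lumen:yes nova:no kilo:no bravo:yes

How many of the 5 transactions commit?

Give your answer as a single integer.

Answer: 2

Derivation:
tx1bb: no from bravo -> abort (commits=0)
tx6ac: all yes -> commit (commits=1)
tx5f6: no from bravo -> abort (commits=1)
tx115: all yes -> commit (commits=2)
tx56a: no from nova, kilo -> abort (commits=2)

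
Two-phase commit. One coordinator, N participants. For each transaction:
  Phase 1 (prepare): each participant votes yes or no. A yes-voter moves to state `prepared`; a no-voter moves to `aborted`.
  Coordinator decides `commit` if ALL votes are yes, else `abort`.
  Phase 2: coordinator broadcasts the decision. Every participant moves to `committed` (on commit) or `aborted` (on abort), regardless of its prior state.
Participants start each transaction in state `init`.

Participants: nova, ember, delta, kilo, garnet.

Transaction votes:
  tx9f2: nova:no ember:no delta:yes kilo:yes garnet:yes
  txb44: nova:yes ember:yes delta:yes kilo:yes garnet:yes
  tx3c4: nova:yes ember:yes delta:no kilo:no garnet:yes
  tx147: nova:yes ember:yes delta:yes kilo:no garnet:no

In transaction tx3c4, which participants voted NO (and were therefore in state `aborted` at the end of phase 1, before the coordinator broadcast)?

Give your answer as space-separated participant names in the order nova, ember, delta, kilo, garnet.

Txn tx3c4 phase 1: nova yes -> prepared; ember yes -> prepared; delta no -> aborted; kilo no -> aborted; garnet yes -> prepared

Answer: delta kilo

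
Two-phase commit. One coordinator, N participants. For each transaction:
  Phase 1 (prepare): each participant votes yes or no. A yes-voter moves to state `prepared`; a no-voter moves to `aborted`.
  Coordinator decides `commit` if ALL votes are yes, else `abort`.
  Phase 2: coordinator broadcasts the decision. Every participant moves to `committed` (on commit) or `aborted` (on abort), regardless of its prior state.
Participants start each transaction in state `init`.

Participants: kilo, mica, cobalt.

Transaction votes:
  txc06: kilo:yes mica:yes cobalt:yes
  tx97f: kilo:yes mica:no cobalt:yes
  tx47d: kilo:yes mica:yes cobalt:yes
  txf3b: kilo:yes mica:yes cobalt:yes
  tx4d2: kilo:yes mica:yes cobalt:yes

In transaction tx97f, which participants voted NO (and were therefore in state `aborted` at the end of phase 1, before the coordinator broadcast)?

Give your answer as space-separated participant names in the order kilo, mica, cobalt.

Answer: mica

Derivation:
Txn tx97f phase 1: kilo yes -> prepared; mica no -> aborted; cobalt yes -> prepared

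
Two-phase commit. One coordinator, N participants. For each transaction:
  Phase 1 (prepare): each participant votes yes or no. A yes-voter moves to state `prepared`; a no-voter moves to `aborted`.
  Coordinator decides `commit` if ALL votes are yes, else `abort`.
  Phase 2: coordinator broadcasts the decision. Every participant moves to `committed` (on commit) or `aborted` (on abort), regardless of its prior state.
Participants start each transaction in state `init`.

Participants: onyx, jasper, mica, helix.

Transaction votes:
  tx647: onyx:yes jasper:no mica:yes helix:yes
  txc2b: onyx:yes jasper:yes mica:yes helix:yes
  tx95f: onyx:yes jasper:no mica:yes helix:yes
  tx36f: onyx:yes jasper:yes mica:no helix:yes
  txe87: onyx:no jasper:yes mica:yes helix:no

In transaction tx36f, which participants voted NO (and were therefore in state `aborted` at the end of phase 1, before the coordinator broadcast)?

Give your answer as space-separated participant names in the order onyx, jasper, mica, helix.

Txn tx36f phase 1: onyx yes -> prepared; jasper yes -> prepared; mica no -> aborted; helix yes -> prepared

Answer: mica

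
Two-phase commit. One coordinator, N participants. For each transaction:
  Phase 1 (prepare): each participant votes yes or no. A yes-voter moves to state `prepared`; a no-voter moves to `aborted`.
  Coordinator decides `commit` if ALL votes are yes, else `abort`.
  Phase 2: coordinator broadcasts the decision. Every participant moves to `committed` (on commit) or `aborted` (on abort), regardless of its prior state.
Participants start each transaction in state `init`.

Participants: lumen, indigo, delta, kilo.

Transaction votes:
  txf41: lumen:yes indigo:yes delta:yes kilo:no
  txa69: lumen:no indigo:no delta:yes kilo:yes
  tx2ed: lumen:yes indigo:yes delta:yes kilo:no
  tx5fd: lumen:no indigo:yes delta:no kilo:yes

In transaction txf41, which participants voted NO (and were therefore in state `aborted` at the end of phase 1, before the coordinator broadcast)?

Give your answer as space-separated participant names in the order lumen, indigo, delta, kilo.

Answer: kilo

Derivation:
Txn txf41 phase 1: lumen yes -> prepared; indigo yes -> prepared; delta yes -> prepared; kilo no -> aborted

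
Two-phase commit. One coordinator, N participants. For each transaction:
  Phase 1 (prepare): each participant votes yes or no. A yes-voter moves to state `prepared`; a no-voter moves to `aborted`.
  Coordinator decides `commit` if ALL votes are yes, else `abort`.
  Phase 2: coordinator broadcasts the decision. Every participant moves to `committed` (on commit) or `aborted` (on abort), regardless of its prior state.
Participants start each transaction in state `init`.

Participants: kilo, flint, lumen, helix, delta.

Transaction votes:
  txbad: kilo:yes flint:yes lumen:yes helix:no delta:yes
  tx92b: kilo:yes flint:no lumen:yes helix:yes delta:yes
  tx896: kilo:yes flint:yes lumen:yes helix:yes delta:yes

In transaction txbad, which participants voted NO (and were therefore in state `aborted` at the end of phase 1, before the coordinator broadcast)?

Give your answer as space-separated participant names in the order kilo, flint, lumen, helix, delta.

Answer: helix

Derivation:
Txn txbad phase 1: kilo yes -> prepared; flint yes -> prepared; lumen yes -> prepared; helix no -> aborted; delta yes -> prepared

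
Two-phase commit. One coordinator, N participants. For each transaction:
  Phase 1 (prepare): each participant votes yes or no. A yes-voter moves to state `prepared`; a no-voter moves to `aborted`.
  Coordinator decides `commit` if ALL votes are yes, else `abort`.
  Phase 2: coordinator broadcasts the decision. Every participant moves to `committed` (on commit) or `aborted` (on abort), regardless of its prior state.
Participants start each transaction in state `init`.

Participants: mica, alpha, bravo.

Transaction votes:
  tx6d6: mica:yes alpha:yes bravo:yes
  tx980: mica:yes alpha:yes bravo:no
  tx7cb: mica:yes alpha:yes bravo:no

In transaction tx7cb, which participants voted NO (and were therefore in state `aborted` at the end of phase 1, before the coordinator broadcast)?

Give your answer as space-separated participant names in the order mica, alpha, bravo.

Answer: bravo

Derivation:
Txn tx7cb phase 1: mica yes -> prepared; alpha yes -> prepared; bravo no -> aborted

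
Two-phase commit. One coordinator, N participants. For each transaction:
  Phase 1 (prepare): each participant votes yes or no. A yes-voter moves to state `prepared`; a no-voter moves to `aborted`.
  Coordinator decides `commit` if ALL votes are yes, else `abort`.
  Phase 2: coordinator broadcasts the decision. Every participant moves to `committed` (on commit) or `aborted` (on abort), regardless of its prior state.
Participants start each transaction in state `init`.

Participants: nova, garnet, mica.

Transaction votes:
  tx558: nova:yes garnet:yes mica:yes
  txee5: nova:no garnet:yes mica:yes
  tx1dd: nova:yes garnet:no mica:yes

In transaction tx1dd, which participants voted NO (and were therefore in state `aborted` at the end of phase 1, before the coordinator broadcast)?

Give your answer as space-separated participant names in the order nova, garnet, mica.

Txn tx1dd phase 1: nova yes -> prepared; garnet no -> aborted; mica yes -> prepared

Answer: garnet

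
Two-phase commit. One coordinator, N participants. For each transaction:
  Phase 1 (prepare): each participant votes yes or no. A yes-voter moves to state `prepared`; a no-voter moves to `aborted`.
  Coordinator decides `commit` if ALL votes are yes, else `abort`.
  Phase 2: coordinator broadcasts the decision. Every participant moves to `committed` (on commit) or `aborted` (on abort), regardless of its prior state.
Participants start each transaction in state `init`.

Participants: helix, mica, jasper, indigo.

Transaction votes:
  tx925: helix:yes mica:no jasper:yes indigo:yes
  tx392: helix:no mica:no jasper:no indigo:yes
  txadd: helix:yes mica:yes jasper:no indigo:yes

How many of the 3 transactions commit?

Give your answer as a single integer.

Answer: 0

Derivation:
tx925: no from mica -> abort (commits=0)
tx392: no from helix, mica, jasper -> abort (commits=0)
txadd: no from jasper -> abort (commits=0)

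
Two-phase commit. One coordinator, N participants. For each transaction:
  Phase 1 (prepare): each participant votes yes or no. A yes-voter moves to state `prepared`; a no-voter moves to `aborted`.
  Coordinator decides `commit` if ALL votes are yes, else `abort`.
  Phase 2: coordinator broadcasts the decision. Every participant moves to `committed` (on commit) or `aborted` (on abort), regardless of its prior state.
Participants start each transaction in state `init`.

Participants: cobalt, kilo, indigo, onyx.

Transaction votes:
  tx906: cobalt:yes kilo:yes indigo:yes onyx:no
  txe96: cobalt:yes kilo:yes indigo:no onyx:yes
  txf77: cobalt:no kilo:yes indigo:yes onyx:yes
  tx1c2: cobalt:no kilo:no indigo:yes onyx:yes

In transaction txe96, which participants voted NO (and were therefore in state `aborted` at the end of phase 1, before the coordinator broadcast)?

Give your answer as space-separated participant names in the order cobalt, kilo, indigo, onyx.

Txn txe96 phase 1: cobalt yes -> prepared; kilo yes -> prepared; indigo no -> aborted; onyx yes -> prepared

Answer: indigo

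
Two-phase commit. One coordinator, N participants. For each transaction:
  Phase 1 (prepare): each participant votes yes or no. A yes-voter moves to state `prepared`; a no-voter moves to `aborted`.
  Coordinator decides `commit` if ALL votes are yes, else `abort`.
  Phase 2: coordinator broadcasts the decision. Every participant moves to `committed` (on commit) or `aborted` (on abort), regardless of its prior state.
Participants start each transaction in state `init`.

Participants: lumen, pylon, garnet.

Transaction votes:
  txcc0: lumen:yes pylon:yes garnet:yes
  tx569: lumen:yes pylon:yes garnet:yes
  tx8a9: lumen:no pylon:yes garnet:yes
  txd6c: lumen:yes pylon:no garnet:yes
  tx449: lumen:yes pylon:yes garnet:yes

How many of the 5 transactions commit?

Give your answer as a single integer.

txcc0: all yes -> commit (commits=1)
tx569: all yes -> commit (commits=2)
tx8a9: no from lumen -> abort (commits=2)
txd6c: no from pylon -> abort (commits=2)
tx449: all yes -> commit (commits=3)

Answer: 3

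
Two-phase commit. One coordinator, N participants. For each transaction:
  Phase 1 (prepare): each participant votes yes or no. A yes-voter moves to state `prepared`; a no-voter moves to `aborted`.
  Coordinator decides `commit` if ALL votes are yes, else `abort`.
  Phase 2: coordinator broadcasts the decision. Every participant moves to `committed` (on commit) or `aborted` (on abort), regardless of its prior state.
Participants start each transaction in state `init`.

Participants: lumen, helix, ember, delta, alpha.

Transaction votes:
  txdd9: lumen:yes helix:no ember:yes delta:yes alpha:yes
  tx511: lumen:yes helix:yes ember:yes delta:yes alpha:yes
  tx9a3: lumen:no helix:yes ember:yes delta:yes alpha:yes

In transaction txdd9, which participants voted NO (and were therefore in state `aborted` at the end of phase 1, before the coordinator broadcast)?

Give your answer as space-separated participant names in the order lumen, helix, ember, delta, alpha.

Answer: helix

Derivation:
Txn txdd9 phase 1: lumen yes -> prepared; helix no -> aborted; ember yes -> prepared; delta yes -> prepared; alpha yes -> prepared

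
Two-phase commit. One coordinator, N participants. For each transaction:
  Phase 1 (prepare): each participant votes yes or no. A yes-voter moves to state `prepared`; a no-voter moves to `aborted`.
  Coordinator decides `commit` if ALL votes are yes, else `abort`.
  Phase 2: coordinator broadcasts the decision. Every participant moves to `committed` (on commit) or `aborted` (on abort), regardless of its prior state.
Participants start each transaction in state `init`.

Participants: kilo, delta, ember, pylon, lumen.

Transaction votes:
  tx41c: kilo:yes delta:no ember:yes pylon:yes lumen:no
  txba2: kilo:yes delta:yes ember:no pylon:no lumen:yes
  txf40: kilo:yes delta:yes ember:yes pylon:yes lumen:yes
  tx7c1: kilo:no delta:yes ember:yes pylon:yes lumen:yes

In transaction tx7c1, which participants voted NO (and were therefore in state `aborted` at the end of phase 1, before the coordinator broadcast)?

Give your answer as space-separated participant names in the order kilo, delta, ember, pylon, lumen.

Txn tx7c1 phase 1: kilo no -> aborted; delta yes -> prepared; ember yes -> prepared; pylon yes -> prepared; lumen yes -> prepared

Answer: kilo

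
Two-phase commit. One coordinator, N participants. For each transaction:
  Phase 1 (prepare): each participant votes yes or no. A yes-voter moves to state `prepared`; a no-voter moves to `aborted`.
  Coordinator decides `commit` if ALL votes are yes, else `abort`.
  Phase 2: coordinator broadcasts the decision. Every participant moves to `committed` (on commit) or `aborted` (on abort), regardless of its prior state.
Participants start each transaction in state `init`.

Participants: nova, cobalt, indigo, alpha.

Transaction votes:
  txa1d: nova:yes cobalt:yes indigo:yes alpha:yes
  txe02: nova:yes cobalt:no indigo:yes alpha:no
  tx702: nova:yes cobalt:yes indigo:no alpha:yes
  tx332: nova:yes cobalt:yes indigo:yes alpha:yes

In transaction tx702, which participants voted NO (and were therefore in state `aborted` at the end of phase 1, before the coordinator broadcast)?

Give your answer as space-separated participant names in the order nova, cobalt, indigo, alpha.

Answer: indigo

Derivation:
Txn tx702 phase 1: nova yes -> prepared; cobalt yes -> prepared; indigo no -> aborted; alpha yes -> prepared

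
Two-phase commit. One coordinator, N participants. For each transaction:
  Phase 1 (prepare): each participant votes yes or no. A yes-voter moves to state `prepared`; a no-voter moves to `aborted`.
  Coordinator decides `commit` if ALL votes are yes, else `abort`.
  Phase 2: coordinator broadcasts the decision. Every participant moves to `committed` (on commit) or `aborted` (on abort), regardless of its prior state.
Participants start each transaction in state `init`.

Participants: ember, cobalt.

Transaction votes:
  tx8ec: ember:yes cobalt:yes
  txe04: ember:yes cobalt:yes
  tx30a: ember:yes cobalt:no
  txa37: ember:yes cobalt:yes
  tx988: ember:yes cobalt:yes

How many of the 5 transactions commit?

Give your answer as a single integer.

tx8ec: all yes -> commit (commits=1)
txe04: all yes -> commit (commits=2)
tx30a: no from cobalt -> abort (commits=2)
txa37: all yes -> commit (commits=3)
tx988: all yes -> commit (commits=4)

Answer: 4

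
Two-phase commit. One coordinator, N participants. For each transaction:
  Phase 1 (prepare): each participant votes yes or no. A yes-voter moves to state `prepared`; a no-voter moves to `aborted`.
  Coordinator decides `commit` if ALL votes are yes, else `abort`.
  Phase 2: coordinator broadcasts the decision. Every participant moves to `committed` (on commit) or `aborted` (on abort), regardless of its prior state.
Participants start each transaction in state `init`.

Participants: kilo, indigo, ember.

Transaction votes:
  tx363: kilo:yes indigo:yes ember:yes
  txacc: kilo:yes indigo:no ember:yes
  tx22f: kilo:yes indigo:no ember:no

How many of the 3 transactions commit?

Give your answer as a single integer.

Answer: 1

Derivation:
tx363: all yes -> commit (commits=1)
txacc: no from indigo -> abort (commits=1)
tx22f: no from indigo, ember -> abort (commits=1)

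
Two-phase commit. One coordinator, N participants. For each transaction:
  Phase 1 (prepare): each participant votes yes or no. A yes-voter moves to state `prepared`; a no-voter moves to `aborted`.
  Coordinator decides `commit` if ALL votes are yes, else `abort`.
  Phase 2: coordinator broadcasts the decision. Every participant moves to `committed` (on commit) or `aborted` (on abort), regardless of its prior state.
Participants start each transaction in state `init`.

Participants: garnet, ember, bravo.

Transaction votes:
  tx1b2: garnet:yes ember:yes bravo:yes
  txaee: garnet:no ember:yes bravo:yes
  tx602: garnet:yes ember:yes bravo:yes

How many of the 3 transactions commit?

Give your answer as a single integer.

tx1b2: all yes -> commit (commits=1)
txaee: no from garnet -> abort (commits=1)
tx602: all yes -> commit (commits=2)

Answer: 2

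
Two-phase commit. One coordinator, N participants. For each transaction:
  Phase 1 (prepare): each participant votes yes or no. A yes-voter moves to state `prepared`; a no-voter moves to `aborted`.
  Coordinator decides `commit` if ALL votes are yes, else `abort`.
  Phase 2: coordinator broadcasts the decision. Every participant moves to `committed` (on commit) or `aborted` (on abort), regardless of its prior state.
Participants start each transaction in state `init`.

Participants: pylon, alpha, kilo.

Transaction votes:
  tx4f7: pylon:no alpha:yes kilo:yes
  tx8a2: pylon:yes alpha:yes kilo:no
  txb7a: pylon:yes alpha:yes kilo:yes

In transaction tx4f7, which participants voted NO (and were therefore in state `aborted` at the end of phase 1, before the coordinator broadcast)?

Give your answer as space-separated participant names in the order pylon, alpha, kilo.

Answer: pylon

Derivation:
Txn tx4f7 phase 1: pylon no -> aborted; alpha yes -> prepared; kilo yes -> prepared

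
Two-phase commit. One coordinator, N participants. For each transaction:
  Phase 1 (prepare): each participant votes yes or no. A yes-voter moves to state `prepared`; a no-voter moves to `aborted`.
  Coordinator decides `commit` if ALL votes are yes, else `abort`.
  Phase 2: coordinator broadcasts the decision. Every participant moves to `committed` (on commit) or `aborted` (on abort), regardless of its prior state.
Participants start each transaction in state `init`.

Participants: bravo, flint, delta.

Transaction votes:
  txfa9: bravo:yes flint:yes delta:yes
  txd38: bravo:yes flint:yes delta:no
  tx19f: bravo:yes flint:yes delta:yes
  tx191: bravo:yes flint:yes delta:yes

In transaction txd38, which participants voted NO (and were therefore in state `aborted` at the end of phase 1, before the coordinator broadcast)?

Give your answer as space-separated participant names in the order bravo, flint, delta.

Answer: delta

Derivation:
Txn txd38 phase 1: bravo yes -> prepared; flint yes -> prepared; delta no -> aborted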